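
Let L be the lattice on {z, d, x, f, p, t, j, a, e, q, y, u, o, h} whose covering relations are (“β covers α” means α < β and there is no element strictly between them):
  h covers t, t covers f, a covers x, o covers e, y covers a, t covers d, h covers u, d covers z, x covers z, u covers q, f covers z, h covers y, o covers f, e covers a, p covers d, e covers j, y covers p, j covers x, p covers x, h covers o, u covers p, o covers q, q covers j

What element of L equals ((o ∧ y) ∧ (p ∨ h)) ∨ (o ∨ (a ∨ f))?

o

o ∧ y = a
p ∨ h = h
a ∧ h = a
a ∨ f = o
o ∨ o = o
a ∨ o = o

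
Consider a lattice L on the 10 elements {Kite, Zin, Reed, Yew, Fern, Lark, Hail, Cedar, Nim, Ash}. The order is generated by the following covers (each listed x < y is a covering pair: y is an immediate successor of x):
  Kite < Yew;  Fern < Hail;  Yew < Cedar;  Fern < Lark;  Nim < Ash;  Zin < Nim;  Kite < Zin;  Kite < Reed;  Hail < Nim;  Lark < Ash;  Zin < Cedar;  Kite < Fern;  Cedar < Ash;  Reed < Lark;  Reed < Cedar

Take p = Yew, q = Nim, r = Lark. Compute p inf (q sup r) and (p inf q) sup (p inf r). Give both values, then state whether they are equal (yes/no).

q sup r = Ash, so p inf (q sup r) = Yew inf Ash = Yew.
p inf q = Kite and p inf r = Kite, so (p inf q) sup (p inf r) = Kite sup Kite = Kite.
Equal: no.

Yew; Kite; no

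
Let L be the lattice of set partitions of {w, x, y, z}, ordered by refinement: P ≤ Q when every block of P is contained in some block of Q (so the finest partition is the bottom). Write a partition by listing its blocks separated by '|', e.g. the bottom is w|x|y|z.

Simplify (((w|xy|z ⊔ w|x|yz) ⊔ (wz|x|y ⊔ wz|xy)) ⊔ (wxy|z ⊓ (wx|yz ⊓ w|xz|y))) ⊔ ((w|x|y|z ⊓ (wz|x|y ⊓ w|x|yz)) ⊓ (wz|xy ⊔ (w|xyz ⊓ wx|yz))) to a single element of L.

w|xy|z ∨ w|x|yz = w|xyz
wz|x|y ∨ wz|xy = wz|xy
w|xyz ∨ wz|xy = wxyz
wx|yz ∧ w|xz|y = w|x|y|z
wxy|z ∧ w|x|y|z = w|x|y|z
wxyz ∨ w|x|y|z = wxyz
wz|x|y ∧ w|x|yz = w|x|y|z
w|x|y|z ∧ w|x|y|z = w|x|y|z
w|xyz ∧ wx|yz = w|x|yz
wz|xy ∨ w|x|yz = wxyz
w|x|y|z ∧ wxyz = w|x|y|z
wxyz ∨ w|x|y|z = wxyz

wxyz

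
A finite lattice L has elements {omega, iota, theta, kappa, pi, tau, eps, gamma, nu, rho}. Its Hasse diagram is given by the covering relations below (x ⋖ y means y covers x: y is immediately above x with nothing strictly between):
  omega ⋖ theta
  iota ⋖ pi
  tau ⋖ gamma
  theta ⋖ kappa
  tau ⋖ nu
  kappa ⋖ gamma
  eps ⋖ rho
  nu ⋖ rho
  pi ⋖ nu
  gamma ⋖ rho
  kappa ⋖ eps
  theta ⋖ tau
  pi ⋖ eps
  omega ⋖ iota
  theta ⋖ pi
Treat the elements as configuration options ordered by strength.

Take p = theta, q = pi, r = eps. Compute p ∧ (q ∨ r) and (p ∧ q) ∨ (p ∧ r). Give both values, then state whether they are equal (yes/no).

theta; theta; yes

q ∨ r = eps, so p ∧ (q ∨ r) = theta ∧ eps = theta.
p ∧ q = theta and p ∧ r = theta, so (p ∧ q) ∨ (p ∧ r) = theta ∨ theta = theta.
Equal: yes.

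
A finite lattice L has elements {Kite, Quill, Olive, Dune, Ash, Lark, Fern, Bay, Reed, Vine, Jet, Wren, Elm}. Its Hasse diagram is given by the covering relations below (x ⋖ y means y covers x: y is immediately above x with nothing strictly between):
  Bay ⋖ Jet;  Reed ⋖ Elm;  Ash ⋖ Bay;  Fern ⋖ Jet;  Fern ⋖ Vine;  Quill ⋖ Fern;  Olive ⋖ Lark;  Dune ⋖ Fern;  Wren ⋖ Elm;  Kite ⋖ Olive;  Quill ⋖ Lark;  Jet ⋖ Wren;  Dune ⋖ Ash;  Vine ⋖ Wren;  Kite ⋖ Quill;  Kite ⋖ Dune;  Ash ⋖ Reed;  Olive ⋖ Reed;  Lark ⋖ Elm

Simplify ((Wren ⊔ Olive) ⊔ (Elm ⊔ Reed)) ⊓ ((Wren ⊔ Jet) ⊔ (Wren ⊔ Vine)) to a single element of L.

Wren ∨ Olive = Elm
Elm ∨ Reed = Elm
Elm ∨ Elm = Elm
Wren ∨ Jet = Wren
Wren ∨ Vine = Wren
Wren ∨ Wren = Wren
Elm ∧ Wren = Wren

Wren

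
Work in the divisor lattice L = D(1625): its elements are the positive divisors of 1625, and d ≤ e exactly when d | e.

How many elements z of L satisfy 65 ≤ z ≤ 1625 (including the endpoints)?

3

The interval [65, 1625] = {1625, 325, 65}, which has 3 elements.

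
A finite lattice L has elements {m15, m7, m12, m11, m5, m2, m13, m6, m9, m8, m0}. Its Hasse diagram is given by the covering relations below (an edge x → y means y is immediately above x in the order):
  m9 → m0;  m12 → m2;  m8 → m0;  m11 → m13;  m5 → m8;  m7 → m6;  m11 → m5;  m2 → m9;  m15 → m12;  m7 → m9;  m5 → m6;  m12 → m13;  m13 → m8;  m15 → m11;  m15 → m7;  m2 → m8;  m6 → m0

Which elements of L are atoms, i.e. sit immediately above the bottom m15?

m11, m12, m7

The atoms are exactly the elements that cover m15: m11, m12, m7.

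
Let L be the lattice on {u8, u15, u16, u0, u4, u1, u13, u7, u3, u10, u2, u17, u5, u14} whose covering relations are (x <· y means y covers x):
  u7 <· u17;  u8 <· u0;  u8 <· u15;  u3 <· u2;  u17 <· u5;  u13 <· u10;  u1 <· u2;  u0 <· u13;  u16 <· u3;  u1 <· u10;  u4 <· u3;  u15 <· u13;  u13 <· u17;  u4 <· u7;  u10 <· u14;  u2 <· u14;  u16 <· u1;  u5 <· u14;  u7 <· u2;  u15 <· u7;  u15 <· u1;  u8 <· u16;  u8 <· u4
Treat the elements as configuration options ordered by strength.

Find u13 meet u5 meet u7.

Common lower bounds of {u13, u5, u7}: u15, u8.
The greatest among these is u15.

u15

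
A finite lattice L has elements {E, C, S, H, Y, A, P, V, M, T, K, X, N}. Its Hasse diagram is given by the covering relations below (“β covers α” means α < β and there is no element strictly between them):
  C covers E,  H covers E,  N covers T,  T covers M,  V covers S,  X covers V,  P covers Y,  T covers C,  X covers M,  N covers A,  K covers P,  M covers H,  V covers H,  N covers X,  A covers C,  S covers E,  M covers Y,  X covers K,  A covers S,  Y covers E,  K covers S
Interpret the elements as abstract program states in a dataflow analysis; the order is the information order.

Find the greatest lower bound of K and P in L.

Common lower bounds of {K, P}: E, P, Y.
The greatest among these is P.

P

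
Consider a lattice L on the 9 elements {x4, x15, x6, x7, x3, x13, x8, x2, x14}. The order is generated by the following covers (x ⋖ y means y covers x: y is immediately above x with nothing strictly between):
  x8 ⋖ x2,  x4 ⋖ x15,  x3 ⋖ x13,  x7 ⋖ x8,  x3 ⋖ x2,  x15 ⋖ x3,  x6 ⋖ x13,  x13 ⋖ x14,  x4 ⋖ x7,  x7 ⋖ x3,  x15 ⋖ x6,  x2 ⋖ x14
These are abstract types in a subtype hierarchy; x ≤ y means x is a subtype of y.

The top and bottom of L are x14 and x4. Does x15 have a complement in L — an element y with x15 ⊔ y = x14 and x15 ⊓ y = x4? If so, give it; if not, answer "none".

none

For every candidate y, either x15 ∨ y ≠ x14 or x15 ∧ y ≠ x4; no complement exists.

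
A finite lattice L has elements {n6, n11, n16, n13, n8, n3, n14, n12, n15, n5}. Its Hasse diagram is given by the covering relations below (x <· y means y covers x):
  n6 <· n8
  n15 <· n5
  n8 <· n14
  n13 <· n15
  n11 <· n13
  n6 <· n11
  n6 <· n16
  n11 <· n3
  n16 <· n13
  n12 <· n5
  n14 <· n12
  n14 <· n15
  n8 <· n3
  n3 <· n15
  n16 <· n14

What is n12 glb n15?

n14

Common lower bounds of {n12, n15}: n14, n16, n6, n8.
The greatest among these is n14.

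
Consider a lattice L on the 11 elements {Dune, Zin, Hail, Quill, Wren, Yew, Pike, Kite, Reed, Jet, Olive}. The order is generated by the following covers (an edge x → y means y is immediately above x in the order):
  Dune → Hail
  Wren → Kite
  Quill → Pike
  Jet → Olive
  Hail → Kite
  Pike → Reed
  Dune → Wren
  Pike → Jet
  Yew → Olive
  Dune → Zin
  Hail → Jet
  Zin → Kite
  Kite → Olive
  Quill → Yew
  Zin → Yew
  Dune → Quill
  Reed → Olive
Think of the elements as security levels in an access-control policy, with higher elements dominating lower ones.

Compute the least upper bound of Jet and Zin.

Common upper bounds of {Jet, Zin}: Olive.
The least among these is Olive.

Olive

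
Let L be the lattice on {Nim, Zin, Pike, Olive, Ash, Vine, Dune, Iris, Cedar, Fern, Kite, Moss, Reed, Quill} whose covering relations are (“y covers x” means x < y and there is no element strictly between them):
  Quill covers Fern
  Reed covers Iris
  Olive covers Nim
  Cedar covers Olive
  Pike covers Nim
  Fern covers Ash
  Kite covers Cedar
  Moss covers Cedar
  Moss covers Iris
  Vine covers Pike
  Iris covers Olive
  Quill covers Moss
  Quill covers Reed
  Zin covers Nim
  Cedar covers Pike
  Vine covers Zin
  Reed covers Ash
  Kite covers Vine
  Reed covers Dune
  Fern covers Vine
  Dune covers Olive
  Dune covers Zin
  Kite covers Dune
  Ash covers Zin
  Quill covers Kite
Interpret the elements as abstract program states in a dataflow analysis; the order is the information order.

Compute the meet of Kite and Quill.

Kite

Common lower bounds of {Kite, Quill}: Cedar, Dune, Kite, Nim, Olive, Pike, Vine, Zin.
The greatest among these is Kite.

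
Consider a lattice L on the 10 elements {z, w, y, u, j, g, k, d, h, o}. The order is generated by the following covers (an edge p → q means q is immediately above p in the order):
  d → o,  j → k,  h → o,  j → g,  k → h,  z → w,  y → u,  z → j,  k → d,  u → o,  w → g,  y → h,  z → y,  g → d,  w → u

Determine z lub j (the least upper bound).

j

Common upper bounds of {z, j}: d, g, h, j, k, o.
The least among these is j.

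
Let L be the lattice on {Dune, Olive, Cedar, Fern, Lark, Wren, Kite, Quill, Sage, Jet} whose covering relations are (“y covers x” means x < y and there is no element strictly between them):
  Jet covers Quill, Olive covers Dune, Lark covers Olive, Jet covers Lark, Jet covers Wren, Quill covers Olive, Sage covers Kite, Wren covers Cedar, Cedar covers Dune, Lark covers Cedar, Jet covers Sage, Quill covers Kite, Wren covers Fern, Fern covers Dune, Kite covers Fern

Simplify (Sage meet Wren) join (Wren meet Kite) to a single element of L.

Fern

Sage ∧ Wren = Fern
Wren ∧ Kite = Fern
Fern ∨ Fern = Fern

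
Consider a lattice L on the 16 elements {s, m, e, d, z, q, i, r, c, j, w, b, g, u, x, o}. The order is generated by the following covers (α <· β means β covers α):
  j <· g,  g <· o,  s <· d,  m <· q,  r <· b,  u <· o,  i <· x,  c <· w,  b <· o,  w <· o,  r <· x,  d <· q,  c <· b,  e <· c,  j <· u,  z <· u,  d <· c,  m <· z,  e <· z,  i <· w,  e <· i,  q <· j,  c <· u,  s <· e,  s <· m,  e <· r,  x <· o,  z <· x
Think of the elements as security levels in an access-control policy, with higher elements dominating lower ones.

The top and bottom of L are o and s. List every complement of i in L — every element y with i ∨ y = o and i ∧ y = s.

Need y with i ∨ y = o and i ∧ y = s.
Checking each element gives: g, j, q.

g, j, q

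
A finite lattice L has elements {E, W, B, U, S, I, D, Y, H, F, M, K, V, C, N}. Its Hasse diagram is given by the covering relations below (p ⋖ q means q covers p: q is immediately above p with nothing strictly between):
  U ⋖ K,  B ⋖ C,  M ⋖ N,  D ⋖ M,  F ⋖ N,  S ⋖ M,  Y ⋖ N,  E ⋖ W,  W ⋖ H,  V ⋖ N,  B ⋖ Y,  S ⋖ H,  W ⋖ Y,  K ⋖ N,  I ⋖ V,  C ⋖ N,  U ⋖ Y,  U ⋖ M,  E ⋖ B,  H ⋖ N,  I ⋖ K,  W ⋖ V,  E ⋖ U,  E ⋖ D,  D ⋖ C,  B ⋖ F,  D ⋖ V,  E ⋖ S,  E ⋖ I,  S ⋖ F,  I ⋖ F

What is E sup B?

B

Common upper bounds of {E, B}: B, C, F, N, Y.
The least among these is B.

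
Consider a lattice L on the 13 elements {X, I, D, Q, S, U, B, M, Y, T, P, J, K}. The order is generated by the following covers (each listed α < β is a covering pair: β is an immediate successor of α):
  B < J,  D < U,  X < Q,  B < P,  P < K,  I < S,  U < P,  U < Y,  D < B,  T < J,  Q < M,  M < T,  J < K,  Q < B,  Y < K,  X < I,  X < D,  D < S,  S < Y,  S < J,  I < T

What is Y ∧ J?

S

Common lower bounds of {Y, J}: D, I, S, X.
The greatest among these is S.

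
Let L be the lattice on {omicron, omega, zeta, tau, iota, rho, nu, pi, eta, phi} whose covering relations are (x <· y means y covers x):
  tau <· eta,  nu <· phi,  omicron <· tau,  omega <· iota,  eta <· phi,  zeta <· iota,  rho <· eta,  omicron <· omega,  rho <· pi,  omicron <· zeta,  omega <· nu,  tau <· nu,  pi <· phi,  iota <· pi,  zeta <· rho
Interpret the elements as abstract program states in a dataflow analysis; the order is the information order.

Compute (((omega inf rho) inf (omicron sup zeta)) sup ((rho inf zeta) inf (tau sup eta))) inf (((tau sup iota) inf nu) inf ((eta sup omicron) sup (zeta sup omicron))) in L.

omicron

omega ∧ rho = omicron
omicron ∨ zeta = zeta
omicron ∧ zeta = omicron
rho ∧ zeta = zeta
tau ∨ eta = eta
zeta ∧ eta = zeta
omicron ∨ zeta = zeta
tau ∨ iota = phi
phi ∧ nu = nu
eta ∨ omicron = eta
zeta ∨ omicron = zeta
eta ∨ zeta = eta
nu ∧ eta = tau
zeta ∧ tau = omicron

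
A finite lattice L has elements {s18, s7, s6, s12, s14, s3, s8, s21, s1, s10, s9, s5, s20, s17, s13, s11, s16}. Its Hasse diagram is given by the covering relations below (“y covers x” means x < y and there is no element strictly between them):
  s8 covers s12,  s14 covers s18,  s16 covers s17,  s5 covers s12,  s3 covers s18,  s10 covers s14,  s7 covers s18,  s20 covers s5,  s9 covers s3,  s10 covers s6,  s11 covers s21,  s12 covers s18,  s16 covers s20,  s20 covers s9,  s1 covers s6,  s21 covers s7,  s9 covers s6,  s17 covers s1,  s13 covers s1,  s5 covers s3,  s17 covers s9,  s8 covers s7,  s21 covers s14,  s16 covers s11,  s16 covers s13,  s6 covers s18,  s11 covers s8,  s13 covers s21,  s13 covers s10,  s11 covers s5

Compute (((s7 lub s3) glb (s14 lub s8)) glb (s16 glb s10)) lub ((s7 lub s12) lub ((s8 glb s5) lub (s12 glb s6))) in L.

s11

s7 ∨ s3 = s11
s14 ∨ s8 = s11
s11 ∧ s11 = s11
s16 ∧ s10 = s10
s11 ∧ s10 = s14
s7 ∨ s12 = s8
s8 ∧ s5 = s12
s12 ∧ s6 = s18
s12 ∨ s18 = s12
s8 ∨ s12 = s8
s14 ∨ s8 = s11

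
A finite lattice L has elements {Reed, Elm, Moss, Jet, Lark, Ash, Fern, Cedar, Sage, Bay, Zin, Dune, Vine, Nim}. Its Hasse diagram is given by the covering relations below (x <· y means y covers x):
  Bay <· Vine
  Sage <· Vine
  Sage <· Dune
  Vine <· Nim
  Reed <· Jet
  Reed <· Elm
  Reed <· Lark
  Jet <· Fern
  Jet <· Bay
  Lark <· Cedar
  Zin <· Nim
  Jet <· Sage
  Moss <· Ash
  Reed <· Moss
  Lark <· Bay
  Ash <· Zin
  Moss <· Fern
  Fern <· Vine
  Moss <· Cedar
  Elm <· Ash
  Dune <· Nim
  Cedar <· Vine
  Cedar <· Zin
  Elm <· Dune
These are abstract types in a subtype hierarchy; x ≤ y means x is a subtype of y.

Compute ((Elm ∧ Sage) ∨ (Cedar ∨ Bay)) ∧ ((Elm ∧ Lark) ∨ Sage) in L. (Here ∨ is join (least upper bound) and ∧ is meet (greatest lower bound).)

Sage

Elm ∧ Sage = Reed
Cedar ∨ Bay = Vine
Reed ∨ Vine = Vine
Elm ∧ Lark = Reed
Reed ∨ Sage = Sage
Vine ∧ Sage = Sage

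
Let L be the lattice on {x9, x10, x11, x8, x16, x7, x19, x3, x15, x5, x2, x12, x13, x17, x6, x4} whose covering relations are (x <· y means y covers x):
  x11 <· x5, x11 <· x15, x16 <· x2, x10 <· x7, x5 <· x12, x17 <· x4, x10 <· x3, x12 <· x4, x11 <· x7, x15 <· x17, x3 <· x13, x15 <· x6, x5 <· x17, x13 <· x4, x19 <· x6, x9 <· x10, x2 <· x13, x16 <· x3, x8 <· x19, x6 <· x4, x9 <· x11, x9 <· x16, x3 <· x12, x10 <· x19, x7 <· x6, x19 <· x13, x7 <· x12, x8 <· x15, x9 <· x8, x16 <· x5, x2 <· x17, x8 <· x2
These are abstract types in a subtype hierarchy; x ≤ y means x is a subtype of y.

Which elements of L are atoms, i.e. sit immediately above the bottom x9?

x10, x11, x16, x8

The atoms are exactly the elements that cover x9: x10, x11, x16, x8.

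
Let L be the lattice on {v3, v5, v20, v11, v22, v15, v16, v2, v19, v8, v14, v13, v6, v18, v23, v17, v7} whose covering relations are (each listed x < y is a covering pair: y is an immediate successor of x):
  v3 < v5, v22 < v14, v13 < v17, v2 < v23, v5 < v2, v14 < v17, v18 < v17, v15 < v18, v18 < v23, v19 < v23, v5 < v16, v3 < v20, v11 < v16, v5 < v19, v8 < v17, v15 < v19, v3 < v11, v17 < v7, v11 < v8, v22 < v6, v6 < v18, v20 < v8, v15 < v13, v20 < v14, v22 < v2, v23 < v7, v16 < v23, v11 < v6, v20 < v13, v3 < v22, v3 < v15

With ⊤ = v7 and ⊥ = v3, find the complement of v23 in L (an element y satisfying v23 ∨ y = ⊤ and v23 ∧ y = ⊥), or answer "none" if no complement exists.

v20

Need y with v23 ∨ y = v7 and v23 ∧ y = v3.
Checking each element gives: v20.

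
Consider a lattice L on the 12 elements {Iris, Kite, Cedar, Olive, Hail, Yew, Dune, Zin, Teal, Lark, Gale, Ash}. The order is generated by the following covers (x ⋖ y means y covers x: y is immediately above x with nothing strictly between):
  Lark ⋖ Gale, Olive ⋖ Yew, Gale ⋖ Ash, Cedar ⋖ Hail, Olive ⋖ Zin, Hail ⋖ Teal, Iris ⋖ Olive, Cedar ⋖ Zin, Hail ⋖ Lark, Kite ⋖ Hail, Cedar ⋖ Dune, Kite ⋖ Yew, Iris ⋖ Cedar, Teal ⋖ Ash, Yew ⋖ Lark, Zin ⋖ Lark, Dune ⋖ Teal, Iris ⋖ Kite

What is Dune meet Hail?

Common lower bounds of {Dune, Hail}: Cedar, Iris.
The greatest among these is Cedar.

Cedar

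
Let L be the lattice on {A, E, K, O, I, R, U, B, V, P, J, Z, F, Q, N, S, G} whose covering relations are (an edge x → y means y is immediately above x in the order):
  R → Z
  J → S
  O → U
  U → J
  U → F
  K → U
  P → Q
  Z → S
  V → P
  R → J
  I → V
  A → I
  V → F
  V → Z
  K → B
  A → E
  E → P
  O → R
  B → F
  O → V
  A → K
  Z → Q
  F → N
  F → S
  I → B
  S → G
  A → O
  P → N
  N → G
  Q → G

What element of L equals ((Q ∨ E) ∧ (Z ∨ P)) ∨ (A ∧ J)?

Q ∨ E = Q
Z ∨ P = Q
Q ∧ Q = Q
A ∧ J = A
Q ∨ A = Q

Q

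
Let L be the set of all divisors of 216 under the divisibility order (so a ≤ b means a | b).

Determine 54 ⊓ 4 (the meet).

2

In the divisibility order, the meet is the greatest common divisor: gcd(54, 4) = 2.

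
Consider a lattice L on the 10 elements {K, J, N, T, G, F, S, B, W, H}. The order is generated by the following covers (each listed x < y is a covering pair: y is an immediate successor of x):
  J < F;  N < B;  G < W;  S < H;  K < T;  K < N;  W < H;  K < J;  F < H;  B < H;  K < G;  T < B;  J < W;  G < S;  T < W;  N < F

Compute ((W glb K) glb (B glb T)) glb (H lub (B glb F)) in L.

K

W ∧ K = K
B ∧ T = T
K ∧ T = K
B ∧ F = N
H ∨ N = H
K ∧ H = K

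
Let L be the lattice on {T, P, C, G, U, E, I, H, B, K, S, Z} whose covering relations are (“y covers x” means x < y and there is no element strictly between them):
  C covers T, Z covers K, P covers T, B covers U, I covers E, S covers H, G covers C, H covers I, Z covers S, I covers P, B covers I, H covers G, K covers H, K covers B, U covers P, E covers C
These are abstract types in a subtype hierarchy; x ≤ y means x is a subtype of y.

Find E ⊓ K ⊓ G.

C

Common lower bounds of {E, K, G}: C, T.
The greatest among these is C.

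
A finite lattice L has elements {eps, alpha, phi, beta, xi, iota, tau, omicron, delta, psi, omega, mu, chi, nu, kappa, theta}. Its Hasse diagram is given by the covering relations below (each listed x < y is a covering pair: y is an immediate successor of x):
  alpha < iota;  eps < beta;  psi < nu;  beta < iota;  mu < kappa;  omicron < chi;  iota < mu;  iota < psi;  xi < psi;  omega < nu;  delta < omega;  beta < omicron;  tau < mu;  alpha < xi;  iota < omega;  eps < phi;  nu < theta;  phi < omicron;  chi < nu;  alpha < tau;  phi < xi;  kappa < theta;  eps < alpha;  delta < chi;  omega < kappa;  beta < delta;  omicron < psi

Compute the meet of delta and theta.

Common lower bounds of {delta, theta}: beta, delta, eps.
The greatest among these is delta.

delta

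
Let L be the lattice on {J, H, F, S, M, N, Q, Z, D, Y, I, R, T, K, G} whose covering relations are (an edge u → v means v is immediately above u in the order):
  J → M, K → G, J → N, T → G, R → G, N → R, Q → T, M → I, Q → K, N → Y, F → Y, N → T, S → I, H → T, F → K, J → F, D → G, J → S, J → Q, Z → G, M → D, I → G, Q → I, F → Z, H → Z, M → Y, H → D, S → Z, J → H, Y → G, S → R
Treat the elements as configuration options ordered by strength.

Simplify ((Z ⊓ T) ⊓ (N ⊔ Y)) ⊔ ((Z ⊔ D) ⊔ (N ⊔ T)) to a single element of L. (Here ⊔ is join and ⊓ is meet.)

G

Z ∧ T = H
N ∨ Y = Y
H ∧ Y = J
Z ∨ D = G
N ∨ T = T
G ∨ T = G
J ∨ G = G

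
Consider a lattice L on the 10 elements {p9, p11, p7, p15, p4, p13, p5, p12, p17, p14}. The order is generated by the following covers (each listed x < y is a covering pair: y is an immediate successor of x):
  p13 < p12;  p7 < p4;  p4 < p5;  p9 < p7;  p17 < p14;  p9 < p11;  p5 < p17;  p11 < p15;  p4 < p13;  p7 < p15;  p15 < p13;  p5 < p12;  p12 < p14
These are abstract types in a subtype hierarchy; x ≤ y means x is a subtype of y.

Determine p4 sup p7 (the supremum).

p4

Common upper bounds of {p4, p7}: p12, p13, p14, p17, p4, p5.
The least among these is p4.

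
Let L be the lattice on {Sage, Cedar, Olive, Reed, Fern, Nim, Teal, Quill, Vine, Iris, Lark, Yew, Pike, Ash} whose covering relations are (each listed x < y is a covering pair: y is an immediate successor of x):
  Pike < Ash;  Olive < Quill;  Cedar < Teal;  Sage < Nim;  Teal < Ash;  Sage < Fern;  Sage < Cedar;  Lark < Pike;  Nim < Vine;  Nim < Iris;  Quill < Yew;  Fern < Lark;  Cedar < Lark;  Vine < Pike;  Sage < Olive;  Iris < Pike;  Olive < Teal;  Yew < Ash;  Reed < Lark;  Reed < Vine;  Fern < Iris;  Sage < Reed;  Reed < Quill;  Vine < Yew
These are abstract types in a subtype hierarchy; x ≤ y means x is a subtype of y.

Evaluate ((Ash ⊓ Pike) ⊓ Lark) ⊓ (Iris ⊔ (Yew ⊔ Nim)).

Lark

Ash ∧ Pike = Pike
Pike ∧ Lark = Lark
Yew ∨ Nim = Yew
Iris ∨ Yew = Ash
Lark ∧ Ash = Lark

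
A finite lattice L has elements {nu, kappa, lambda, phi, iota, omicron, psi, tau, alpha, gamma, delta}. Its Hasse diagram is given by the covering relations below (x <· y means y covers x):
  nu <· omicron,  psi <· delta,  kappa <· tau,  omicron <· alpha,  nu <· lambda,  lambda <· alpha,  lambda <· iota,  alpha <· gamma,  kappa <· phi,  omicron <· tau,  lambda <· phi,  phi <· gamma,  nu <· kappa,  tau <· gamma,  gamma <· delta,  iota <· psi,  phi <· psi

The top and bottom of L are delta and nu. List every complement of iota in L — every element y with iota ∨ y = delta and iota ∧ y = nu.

omicron, tau

Need y with iota ∨ y = delta and iota ∧ y = nu.
Checking each element gives: omicron, tau.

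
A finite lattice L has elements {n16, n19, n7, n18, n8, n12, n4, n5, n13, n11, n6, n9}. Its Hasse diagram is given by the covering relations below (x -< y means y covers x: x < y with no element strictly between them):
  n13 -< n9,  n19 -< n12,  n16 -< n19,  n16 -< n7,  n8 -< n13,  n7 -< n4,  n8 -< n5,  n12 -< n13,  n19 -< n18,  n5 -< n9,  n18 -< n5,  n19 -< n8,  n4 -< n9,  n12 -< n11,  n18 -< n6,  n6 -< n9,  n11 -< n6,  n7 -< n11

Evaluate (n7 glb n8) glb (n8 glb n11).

n16

n7 ∧ n8 = n16
n8 ∧ n11 = n19
n16 ∧ n19 = n16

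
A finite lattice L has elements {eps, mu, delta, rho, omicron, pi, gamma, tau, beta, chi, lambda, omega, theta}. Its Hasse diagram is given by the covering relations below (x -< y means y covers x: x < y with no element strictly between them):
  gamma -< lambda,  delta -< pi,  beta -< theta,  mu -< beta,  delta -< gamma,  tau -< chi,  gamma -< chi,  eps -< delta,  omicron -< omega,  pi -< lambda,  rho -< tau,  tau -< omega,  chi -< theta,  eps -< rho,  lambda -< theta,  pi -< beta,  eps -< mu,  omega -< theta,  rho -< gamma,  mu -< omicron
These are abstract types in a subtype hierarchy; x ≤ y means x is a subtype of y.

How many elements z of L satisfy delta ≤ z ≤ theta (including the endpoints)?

The interval [delta, theta] = {beta, chi, delta, gamma, lambda, pi, theta}, which has 7 elements.

7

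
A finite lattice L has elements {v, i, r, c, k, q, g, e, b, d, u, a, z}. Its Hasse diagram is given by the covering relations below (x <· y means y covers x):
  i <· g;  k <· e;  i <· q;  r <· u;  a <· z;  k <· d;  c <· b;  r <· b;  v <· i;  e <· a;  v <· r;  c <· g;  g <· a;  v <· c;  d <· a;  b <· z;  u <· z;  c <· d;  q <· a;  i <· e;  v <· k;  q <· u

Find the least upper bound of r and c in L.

b

Common upper bounds of {r, c}: b, z.
The least among these is b.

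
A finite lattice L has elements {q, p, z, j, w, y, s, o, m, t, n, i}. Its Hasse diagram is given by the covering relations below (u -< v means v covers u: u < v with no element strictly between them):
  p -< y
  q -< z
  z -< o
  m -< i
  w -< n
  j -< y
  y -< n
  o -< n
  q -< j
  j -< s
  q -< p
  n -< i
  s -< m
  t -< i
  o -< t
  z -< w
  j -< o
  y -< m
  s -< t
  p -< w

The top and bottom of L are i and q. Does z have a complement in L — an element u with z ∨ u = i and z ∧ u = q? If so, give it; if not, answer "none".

m

Need u with z ∨ u = i and z ∧ u = q.
Checking each element gives: m.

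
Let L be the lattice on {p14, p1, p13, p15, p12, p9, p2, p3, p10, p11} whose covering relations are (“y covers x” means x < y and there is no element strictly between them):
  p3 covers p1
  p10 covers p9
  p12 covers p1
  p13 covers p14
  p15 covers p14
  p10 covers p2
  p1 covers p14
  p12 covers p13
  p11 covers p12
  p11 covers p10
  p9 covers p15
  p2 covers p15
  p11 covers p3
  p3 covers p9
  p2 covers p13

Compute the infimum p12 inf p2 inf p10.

Common lower bounds of {p12, p2, p10}: p13, p14.
The greatest among these is p13.

p13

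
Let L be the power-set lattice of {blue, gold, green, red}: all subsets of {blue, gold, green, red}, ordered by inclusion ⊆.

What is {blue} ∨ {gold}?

{blue,gold}

Under ⊆, join is union: {blue} ∪ {gold} = {blue,gold}.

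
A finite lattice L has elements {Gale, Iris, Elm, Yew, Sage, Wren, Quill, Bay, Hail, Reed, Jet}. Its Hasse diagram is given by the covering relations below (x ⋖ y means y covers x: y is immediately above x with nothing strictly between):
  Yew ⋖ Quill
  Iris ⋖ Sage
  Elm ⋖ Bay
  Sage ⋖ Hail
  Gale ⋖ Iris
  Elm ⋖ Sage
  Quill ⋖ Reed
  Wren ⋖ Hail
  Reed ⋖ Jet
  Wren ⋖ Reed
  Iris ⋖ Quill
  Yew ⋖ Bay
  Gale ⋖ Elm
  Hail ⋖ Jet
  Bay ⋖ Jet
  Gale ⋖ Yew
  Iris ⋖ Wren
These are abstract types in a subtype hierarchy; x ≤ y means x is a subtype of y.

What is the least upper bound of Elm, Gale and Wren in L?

Hail

Common upper bounds of {Elm, Gale, Wren}: Hail, Jet.
The least among these is Hail.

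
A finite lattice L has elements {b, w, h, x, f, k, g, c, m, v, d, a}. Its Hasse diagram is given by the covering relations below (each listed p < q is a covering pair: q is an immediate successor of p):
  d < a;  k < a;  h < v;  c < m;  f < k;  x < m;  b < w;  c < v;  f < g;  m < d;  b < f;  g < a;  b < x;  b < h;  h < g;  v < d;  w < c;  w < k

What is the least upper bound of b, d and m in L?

d

Common upper bounds of {b, d, m}: a, d.
The least among these is d.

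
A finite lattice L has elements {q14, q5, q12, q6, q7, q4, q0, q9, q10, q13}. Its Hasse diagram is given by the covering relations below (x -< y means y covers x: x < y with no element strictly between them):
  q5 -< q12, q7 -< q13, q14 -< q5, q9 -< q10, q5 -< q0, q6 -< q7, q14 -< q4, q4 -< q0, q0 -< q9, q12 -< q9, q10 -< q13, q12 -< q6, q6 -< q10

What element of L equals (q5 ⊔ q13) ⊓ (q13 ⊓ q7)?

q7

q5 ∨ q13 = q13
q13 ∧ q7 = q7
q13 ∧ q7 = q7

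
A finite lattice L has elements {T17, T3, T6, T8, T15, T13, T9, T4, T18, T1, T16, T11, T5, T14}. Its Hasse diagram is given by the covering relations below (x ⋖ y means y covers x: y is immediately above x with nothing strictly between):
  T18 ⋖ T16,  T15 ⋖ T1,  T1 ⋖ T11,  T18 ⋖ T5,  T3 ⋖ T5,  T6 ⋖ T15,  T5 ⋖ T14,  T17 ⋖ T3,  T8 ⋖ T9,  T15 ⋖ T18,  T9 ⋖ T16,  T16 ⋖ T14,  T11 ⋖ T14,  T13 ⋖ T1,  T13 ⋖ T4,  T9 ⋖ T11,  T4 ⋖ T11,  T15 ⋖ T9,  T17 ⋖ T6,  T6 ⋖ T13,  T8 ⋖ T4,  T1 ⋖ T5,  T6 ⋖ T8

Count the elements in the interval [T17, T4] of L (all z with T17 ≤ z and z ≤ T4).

5

The interval [T17, T4] = {T13, T17, T4, T6, T8}, which has 5 elements.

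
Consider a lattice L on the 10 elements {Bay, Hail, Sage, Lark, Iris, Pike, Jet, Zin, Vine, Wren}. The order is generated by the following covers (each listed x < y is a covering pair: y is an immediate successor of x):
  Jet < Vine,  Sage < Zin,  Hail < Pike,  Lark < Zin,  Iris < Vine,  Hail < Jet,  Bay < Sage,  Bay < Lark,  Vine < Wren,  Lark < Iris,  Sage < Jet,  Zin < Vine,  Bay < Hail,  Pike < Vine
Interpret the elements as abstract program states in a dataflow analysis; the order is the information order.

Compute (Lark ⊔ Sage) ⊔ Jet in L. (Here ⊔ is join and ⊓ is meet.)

Vine

Lark ∨ Sage = Zin
Zin ∨ Jet = Vine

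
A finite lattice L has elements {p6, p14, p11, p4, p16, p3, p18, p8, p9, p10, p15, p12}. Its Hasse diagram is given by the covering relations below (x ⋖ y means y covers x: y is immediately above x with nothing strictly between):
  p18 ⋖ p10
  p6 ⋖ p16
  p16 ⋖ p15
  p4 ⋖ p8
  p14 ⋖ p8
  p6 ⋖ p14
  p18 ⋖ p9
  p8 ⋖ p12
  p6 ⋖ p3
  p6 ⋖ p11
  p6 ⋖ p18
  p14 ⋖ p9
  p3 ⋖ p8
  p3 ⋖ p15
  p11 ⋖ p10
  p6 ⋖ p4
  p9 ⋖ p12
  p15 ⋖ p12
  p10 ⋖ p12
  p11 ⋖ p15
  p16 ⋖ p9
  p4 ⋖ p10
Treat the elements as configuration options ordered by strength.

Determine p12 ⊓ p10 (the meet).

Common lower bounds of {p12, p10}: p10, p11, p18, p4, p6.
The greatest among these is p10.

p10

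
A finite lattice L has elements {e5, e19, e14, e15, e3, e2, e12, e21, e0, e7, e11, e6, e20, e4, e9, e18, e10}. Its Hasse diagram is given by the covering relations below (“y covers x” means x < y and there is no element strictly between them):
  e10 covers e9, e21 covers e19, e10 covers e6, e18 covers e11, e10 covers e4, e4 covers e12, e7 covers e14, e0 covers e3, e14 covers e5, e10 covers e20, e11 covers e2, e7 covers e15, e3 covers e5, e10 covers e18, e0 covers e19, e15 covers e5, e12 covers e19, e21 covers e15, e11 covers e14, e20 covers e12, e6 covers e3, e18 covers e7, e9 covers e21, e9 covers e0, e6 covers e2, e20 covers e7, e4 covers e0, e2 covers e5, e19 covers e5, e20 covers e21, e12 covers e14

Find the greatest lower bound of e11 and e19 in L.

e5

Common lower bounds of {e11, e19}: e5.
The greatest among these is e5.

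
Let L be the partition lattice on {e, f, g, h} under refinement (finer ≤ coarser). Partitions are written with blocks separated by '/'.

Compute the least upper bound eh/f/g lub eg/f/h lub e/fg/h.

efgh

The join of eh/f/g, eg/f/h, e/fg/h merges any blocks that overlap across the partitions, giving efgh.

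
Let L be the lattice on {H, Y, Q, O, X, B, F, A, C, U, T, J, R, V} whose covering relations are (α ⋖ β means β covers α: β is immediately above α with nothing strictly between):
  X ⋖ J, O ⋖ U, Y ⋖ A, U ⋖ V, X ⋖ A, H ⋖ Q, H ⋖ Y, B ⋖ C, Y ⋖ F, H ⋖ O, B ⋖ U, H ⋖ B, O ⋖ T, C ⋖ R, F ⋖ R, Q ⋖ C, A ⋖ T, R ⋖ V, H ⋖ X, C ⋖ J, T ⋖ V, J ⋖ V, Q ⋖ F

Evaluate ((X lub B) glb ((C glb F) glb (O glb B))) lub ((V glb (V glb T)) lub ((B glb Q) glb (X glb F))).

X ∨ B = J
C ∧ F = Q
O ∧ B = H
Q ∧ H = H
J ∧ H = H
V ∧ T = T
V ∧ T = T
B ∧ Q = H
X ∧ F = H
H ∧ H = H
T ∨ H = T
H ∨ T = T

T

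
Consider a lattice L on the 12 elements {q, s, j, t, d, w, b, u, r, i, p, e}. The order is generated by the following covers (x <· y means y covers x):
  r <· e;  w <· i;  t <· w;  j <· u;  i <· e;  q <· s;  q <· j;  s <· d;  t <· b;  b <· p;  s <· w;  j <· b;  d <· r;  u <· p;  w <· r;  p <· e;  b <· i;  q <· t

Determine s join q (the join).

Common upper bounds of {s, q}: d, e, i, r, s, w.
The least among these is s.

s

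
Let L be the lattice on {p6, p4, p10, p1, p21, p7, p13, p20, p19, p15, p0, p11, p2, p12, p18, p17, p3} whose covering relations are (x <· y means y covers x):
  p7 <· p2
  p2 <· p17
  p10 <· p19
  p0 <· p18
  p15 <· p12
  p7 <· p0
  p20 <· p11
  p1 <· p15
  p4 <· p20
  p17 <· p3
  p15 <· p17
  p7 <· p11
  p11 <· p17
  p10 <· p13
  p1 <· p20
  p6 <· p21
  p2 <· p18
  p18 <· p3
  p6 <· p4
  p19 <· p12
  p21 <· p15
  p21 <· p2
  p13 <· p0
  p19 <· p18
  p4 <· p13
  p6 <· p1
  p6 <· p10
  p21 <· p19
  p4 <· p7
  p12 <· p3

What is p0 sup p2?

p18

Common upper bounds of {p0, p2}: p18, p3.
The least among these is p18.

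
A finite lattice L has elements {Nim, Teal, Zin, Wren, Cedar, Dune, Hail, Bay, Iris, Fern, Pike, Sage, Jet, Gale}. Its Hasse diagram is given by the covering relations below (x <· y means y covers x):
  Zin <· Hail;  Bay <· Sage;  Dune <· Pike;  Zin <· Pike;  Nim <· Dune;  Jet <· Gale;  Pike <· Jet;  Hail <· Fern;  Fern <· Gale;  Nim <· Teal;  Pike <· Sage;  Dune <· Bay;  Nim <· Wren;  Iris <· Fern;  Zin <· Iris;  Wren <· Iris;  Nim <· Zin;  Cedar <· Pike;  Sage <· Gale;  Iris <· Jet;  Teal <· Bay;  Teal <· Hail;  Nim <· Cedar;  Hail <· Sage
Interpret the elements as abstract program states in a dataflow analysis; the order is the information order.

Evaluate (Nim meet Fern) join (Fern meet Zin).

Zin

Nim ∧ Fern = Nim
Fern ∧ Zin = Zin
Nim ∨ Zin = Zin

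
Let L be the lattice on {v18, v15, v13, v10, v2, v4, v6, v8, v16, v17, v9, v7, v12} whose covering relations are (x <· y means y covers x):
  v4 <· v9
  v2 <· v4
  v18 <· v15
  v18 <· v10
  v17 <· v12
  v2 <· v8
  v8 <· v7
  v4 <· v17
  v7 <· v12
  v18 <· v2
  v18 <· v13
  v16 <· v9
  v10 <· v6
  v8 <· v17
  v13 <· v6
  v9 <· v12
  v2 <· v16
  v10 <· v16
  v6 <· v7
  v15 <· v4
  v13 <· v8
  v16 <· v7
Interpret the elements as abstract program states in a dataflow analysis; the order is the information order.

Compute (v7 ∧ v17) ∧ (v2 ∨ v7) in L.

v7 ∧ v17 = v8
v2 ∨ v7 = v7
v8 ∧ v7 = v8

v8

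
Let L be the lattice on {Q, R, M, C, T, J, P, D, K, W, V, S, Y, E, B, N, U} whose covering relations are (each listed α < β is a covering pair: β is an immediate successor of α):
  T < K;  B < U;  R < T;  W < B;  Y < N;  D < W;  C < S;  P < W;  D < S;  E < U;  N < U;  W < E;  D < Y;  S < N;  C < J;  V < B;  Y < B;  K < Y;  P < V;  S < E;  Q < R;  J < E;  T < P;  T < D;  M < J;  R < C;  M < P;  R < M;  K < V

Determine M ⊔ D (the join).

W

Common upper bounds of {M, D}: B, E, U, W.
The least among these is W.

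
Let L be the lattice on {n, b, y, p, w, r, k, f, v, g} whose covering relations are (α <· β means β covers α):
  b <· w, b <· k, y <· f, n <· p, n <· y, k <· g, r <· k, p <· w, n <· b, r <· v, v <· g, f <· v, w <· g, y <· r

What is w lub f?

g

Common upper bounds of {w, f}: g.
The least among these is g.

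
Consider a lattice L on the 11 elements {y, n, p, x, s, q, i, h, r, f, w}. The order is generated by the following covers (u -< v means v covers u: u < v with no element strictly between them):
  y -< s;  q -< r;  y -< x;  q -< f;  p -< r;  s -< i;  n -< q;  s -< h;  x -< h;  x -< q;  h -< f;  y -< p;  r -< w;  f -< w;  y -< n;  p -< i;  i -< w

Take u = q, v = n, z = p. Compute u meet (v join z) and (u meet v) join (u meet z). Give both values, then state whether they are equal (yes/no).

v join z = r, so u meet (v join z) = q meet r = q.
u meet v = n and u meet z = y, so (u meet v) join (u meet z) = n join y = n.
Equal: no.

q; n; no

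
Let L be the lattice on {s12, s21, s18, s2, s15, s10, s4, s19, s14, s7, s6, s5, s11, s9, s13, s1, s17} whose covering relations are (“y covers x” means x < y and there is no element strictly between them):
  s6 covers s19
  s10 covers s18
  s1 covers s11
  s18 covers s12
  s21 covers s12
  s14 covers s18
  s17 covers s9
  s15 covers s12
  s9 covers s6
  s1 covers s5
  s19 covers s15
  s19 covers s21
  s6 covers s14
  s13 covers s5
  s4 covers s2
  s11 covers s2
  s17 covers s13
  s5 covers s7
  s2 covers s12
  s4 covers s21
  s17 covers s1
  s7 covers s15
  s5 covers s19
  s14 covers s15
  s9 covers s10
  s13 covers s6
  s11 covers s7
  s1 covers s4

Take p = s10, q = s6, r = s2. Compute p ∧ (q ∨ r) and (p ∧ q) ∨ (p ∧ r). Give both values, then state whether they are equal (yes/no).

s10; s18; no

q ∨ r = s17, so p ∧ (q ∨ r) = s10 ∧ s17 = s10.
p ∧ q = s18 and p ∧ r = s12, so (p ∧ q) ∨ (p ∧ r) = s18 ∨ s12 = s18.
Equal: no.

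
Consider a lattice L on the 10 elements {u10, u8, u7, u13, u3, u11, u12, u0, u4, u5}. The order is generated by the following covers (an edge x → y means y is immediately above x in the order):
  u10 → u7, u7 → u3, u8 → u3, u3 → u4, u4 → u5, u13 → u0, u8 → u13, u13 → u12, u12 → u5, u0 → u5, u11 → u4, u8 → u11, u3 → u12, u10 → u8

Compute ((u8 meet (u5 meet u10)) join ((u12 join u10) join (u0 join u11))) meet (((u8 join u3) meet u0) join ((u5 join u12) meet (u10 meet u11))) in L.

u5 ∧ u10 = u10
u8 ∧ u10 = u10
u12 ∨ u10 = u12
u0 ∨ u11 = u5
u12 ∨ u5 = u5
u10 ∨ u5 = u5
u8 ∨ u3 = u3
u3 ∧ u0 = u8
u5 ∨ u12 = u5
u10 ∧ u11 = u10
u5 ∧ u10 = u10
u8 ∨ u10 = u8
u5 ∧ u8 = u8

u8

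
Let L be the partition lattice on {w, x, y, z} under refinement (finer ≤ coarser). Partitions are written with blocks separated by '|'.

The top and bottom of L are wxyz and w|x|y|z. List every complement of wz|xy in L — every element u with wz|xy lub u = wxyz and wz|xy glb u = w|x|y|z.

wx|yz, wx|y|z, wy|xz, wy|x|z, w|xz|y, w|x|yz

Need u with wz|xy ∨ u = wxyz and wz|xy ∧ u = w|x|y|z.
Checking each element gives: wx|yz, wx|y|z, wy|xz, wy|x|z, w|xz|y, w|x|yz.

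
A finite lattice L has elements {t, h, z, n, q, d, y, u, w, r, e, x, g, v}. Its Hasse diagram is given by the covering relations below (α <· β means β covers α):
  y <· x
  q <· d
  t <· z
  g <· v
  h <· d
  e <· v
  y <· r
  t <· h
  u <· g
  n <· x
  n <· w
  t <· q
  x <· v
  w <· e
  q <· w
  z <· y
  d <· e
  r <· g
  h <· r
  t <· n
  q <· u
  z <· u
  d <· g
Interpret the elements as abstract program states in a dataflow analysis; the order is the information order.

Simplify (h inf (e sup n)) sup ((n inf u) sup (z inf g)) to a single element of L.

r

e ∨ n = e
h ∧ e = h
n ∧ u = t
z ∧ g = z
t ∨ z = z
h ∨ z = r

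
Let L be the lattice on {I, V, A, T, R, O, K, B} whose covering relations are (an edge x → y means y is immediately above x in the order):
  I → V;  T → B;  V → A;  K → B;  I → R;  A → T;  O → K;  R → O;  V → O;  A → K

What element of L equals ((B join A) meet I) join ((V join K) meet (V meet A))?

V

B ∨ A = B
B ∧ I = I
V ∨ K = K
V ∧ A = V
K ∧ V = V
I ∨ V = V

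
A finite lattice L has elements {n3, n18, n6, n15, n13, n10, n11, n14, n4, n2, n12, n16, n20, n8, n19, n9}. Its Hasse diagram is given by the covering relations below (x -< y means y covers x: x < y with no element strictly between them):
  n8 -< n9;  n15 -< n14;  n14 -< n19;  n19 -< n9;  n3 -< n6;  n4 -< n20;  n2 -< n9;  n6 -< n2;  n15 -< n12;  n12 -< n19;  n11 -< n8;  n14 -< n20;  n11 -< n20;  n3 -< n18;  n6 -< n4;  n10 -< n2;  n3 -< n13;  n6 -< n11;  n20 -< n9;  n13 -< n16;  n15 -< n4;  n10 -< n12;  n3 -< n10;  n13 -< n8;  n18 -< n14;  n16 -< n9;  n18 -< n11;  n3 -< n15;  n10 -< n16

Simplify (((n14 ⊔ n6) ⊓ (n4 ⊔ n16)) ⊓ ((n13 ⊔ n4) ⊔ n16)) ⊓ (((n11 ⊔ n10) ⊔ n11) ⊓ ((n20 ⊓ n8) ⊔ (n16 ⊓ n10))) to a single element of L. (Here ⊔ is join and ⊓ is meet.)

n20

n14 ∨ n6 = n20
n4 ∨ n16 = n9
n20 ∧ n9 = n20
n13 ∨ n4 = n9
n9 ∨ n16 = n9
n20 ∧ n9 = n20
n11 ∨ n10 = n9
n9 ∨ n11 = n9
n20 ∧ n8 = n11
n16 ∧ n10 = n10
n11 ∨ n10 = n9
n9 ∧ n9 = n9
n20 ∧ n9 = n20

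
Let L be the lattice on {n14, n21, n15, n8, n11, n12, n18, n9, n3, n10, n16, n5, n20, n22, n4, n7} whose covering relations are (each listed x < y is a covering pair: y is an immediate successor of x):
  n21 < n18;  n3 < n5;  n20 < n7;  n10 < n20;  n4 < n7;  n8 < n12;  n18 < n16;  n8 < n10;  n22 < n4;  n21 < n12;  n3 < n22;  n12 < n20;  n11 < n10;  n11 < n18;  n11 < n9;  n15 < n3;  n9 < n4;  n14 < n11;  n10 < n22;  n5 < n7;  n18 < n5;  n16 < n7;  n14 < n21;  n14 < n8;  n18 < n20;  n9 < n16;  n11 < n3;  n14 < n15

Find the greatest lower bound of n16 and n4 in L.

Common lower bounds of {n16, n4}: n11, n14, n9.
The greatest among these is n9.

n9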